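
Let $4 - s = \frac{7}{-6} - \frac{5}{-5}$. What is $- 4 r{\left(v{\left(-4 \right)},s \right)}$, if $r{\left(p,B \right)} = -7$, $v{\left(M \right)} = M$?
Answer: $28$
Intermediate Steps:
$s = \frac{25}{6}$ ($s = 4 - \left(\frac{7}{-6} - \frac{5}{-5}\right) = 4 - \left(7 \left(- \frac{1}{6}\right) - -1\right) = 4 - \left(- \frac{7}{6} + 1\right) = 4 - - \frac{1}{6} = 4 + \frac{1}{6} = \frac{25}{6} \approx 4.1667$)
$- 4 r{\left(v{\left(-4 \right)},s \right)} = \left(-4\right) \left(-7\right) = 28$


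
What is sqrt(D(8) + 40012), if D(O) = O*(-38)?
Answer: 6*sqrt(1103) ≈ 199.27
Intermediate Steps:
D(O) = -38*O
sqrt(D(8) + 40012) = sqrt(-38*8 + 40012) = sqrt(-304 + 40012) = sqrt(39708) = 6*sqrt(1103)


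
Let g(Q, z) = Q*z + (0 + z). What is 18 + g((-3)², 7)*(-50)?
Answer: -3482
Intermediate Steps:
g(Q, z) = z + Q*z (g(Q, z) = Q*z + z = z + Q*z)
18 + g((-3)², 7)*(-50) = 18 + (7*(1 + (-3)²))*(-50) = 18 + (7*(1 + 9))*(-50) = 18 + (7*10)*(-50) = 18 + 70*(-50) = 18 - 3500 = -3482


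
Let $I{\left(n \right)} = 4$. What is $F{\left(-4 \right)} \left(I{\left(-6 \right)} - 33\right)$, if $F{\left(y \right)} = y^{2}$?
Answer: $-464$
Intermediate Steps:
$F{\left(-4 \right)} \left(I{\left(-6 \right)} - 33\right) = \left(-4\right)^{2} \left(4 - 33\right) = 16 \left(-29\right) = -464$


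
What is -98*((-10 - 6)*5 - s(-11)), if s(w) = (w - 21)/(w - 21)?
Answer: 7938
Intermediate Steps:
s(w) = 1 (s(w) = (-21 + w)/(-21 + w) = 1)
-98*((-10 - 6)*5 - s(-11)) = -98*((-10 - 6)*5 - 1*1) = -98*(-16*5 - 1) = -98*(-80 - 1) = -98*(-81) = 7938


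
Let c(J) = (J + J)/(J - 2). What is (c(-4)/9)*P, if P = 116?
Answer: 464/27 ≈ 17.185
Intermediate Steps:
c(J) = 2*J/(-2 + J) (c(J) = (2*J)/(-2 + J) = 2*J/(-2 + J))
(c(-4)/9)*P = ((2*(-4)/(-2 - 4))/9)*116 = ((2*(-4)/(-6))*(⅑))*116 = ((2*(-4)*(-⅙))*(⅑))*116 = ((4/3)*(⅑))*116 = (4/27)*116 = 464/27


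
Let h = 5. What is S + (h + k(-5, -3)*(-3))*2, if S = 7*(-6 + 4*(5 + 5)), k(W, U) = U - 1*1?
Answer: 272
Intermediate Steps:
k(W, U) = -1 + U (k(W, U) = U - 1 = -1 + U)
S = 238 (S = 7*(-6 + 4*10) = 7*(-6 + 40) = 7*34 = 238)
S + (h + k(-5, -3)*(-3))*2 = 238 + (5 + (-1 - 3)*(-3))*2 = 238 + (5 - 4*(-3))*2 = 238 + (5 + 12)*2 = 238 + 17*2 = 238 + 34 = 272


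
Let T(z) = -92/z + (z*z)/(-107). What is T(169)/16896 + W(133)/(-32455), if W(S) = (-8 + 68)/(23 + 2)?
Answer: -788534229991/49579940467200 ≈ -0.015904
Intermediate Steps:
W(S) = 12/5 (W(S) = 60/25 = 60*(1/25) = 12/5)
T(z) = -92/z - z**2/107 (T(z) = -92/z + z**2*(-1/107) = -92/z - z**2/107)
T(169)/16896 + W(133)/(-32455) = ((1/107)*(-9844 - 1*169**3)/169)/16896 + (12/5)/(-32455) = ((1/107)*(1/169)*(-9844 - 1*4826809))*(1/16896) + (12/5)*(-1/32455) = ((1/107)*(1/169)*(-9844 - 4826809))*(1/16896) - 12/162275 = ((1/107)*(1/169)*(-4836653))*(1/16896) - 12/162275 = -4836653/18083*1/16896 - 12/162275 = -4836653/305530368 - 12/162275 = -788534229991/49579940467200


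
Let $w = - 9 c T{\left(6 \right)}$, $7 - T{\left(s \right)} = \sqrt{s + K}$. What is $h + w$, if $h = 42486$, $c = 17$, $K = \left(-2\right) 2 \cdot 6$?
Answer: $41415 + 459 i \sqrt{2} \approx 41415.0 + 649.12 i$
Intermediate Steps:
$K = -24$ ($K = \left(-4\right) 6 = -24$)
$T{\left(s \right)} = 7 - \sqrt{-24 + s}$ ($T{\left(s \right)} = 7 - \sqrt{s - 24} = 7 - \sqrt{-24 + s}$)
$w = -1071 + 459 i \sqrt{2}$ ($w = \left(-9\right) 17 \left(7 - \sqrt{-24 + 6}\right) = - 153 \left(7 - \sqrt{-18}\right) = - 153 \left(7 - 3 i \sqrt{2}\right) = -1071 + 459 i \sqrt{2} \approx -1071.0 + 649.12 i$)
$h + w = 42486 - \left(1071 - 459 i \sqrt{2}\right) = 41415 + 459 i \sqrt{2}$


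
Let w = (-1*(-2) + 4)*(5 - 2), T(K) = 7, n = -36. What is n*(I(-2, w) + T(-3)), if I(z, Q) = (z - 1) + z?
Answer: -72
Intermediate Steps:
w = 18 (w = (2 + 4)*3 = 6*3 = 18)
I(z, Q) = -1 + 2*z (I(z, Q) = (-1 + z) + z = -1 + 2*z)
n*(I(-2, w) + T(-3)) = -36*((-1 + 2*(-2)) + 7) = -36*((-1 - 4) + 7) = -36*(-5 + 7) = -36*2 = -72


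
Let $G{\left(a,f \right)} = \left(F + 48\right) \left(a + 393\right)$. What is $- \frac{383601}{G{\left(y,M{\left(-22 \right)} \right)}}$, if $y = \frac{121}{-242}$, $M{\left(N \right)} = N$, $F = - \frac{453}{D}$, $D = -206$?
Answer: $- \frac{52681204}{2705895} \approx -19.469$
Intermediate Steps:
$F = \frac{453}{206}$ ($F = - \frac{453}{-206} = \left(-453\right) \left(- \frac{1}{206}\right) = \frac{453}{206} \approx 2.199$)
$y = - \frac{1}{2}$ ($y = 121 \left(- \frac{1}{242}\right) = - \frac{1}{2} \approx -0.5$)
$G{\left(a,f \right)} = \frac{4064013}{206} + \frac{10341 a}{206}$ ($G{\left(a,f \right)} = \left(\frac{453}{206} + 48\right) \left(a + 393\right) = \frac{10341 \left(393 + a\right)}{206} = \frac{4064013}{206} + \frac{10341 a}{206}$)
$- \frac{383601}{G{\left(y,M{\left(-22 \right)} \right)}} = - \frac{383601}{\frac{4064013}{206} + \frac{10341}{206} \left(- \frac{1}{2}\right)} = - \frac{383601}{\frac{4064013}{206} - \frac{10341}{412}} = - \frac{383601}{\frac{8117685}{412}} = \left(-383601\right) \frac{412}{8117685} = - \frac{52681204}{2705895}$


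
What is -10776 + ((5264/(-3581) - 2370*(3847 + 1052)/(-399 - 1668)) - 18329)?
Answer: -57955433331/2467309 ≈ -23489.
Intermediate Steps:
-10776 + ((5264/(-3581) - 2370*(3847 + 1052)/(-399 - 1668)) - 18329) = -10776 + ((5264*(-1/3581) - 2370/((-2067/4899))) - 18329) = -10776 + ((-5264/3581 - 2370/((-2067*1/4899))) - 18329) = -10776 + ((-5264/3581 - 2370/(-689/1633)) - 18329) = -10776 + ((-5264/3581 - 2370*(-1633/689)) - 18329) = -10776 + ((-5264/3581 + 3870210/689) - 18329) = -10776 + (13855595114/2467309 - 18329) = -10776 - 31367711547/2467309 = -57955433331/2467309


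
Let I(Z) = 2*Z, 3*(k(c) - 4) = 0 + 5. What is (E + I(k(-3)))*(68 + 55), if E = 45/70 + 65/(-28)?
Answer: 33251/28 ≈ 1187.5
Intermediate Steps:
k(c) = 17/3 (k(c) = 4 + (0 + 5)/3 = 4 + (⅓)*5 = 4 + 5/3 = 17/3)
E = -47/28 (E = 45*(1/70) + 65*(-1/28) = 9/14 - 65/28 = -47/28 ≈ -1.6786)
(E + I(k(-3)))*(68 + 55) = (-47/28 + 2*(17/3))*(68 + 55) = (-47/28 + 34/3)*123 = (811/84)*123 = 33251/28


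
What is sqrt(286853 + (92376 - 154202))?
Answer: 3*sqrt(25003) ≈ 474.37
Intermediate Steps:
sqrt(286853 + (92376 - 154202)) = sqrt(286853 - 61826) = sqrt(225027) = 3*sqrt(25003)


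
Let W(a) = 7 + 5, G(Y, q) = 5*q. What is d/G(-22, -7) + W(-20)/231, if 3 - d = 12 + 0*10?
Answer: 17/55 ≈ 0.30909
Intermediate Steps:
W(a) = 12
d = -9 (d = 3 - (12 + 0*10) = 3 - (12 + 0) = 3 - 1*12 = 3 - 12 = -9)
d/G(-22, -7) + W(-20)/231 = -9/(5*(-7)) + 12/231 = -9/(-35) + 12*(1/231) = -9*(-1/35) + 4/77 = 9/35 + 4/77 = 17/55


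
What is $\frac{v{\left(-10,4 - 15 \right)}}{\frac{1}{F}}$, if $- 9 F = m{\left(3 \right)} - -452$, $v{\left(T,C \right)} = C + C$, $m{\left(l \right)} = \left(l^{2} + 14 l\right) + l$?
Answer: $\frac{11132}{9} \approx 1236.9$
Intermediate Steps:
$m{\left(l \right)} = l^{2} + 15 l$
$v{\left(T,C \right)} = 2 C$
$F = - \frac{506}{9}$ ($F = - \frac{3 \left(15 + 3\right) - -452}{9} = - \frac{3 \cdot 18 + 452}{9} = - \frac{54 + 452}{9} = \left(- \frac{1}{9}\right) 506 = - \frac{506}{9} \approx -56.222$)
$\frac{v{\left(-10,4 - 15 \right)}}{\frac{1}{F}} = \frac{2 \left(4 - 15\right)}{\frac{1}{- \frac{506}{9}}} = \frac{2 \left(4 - 15\right)}{- \frac{9}{506}} = 2 \left(-11\right) \left(- \frac{506}{9}\right) = \left(-22\right) \left(- \frac{506}{9}\right) = \frac{11132}{9}$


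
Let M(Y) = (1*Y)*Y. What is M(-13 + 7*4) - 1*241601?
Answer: -241376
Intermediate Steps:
M(Y) = Y² (M(Y) = Y*Y = Y²)
M(-13 + 7*4) - 1*241601 = (-13 + 7*4)² - 1*241601 = (-13 + 28)² - 241601 = 15² - 241601 = 225 - 241601 = -241376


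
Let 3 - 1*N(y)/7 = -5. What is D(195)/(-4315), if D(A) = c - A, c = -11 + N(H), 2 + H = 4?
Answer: 30/863 ≈ 0.034762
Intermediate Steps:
H = 2 (H = -2 + 4 = 2)
N(y) = 56 (N(y) = 21 - 7*(-5) = 21 + 35 = 56)
c = 45 (c = -11 + 56 = 45)
D(A) = 45 - A
D(195)/(-4315) = (45 - 1*195)/(-4315) = (45 - 195)*(-1/4315) = -150*(-1/4315) = 30/863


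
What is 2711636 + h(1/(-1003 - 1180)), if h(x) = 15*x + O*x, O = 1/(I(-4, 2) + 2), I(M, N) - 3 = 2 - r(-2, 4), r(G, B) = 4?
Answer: 17758504118/6549 ≈ 2.7116e+6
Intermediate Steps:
I(M, N) = 1 (I(M, N) = 3 + (2 - 1*4) = 3 + (2 - 4) = 3 - 2 = 1)
O = ⅓ (O = 1/(1 + 2) = 1/3 = ⅓ ≈ 0.33333)
h(x) = 46*x/3 (h(x) = 15*x + x/3 = 46*x/3)
2711636 + h(1/(-1003 - 1180)) = 2711636 + 46/(3*(-1003 - 1180)) = 2711636 + (46/3)/(-2183) = 2711636 + (46/3)*(-1/2183) = 2711636 - 46/6549 = 17758504118/6549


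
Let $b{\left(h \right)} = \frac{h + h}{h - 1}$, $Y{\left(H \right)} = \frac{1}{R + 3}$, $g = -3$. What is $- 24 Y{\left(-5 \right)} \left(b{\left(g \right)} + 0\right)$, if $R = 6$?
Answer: $-4$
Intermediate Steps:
$Y{\left(H \right)} = \frac{1}{9}$ ($Y{\left(H \right)} = \frac{1}{6 + 3} = \frac{1}{9}$)
$b{\left(h \right)} = \frac{2 h}{-1 + h}$
$- 24 Y{\left(-5 \right)} \left(b{\left(g \right)} + 0\right) = - 24 \frac{2 \left(-3\right) \frac{1}{-1 - 3} + 0}{9} = - 24 \frac{2 \left(-3\right) \frac{1}{-4} + 0}{9} = - 24 \frac{2 \left(-3\right) \left(- \frac{1}{4}\right) + 0}{9} = - 24 \frac{\frac{3}{2} + 0}{9} = - 24 \cdot \frac{1}{9} \cdot \frac{3}{2} = \left(-24\right) \frac{1}{6} = -4$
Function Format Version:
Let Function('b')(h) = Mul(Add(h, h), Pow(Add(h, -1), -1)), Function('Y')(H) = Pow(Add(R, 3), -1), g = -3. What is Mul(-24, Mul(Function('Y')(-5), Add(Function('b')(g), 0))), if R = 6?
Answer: -4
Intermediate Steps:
Function('Y')(H) = Rational(1, 9) (Function('Y')(H) = Pow(Add(6, 3), -1) = Pow(9, -1) = Rational(1, 9))
Function('b')(h) = Mul(2, h, Pow(Add(-1, h), -1)) (Function('b')(h) = Mul(Mul(2, h), Pow(Add(-1, h), -1)) = Mul(2, h, Pow(Add(-1, h), -1)))
Mul(-24, Mul(Function('Y')(-5), Add(Function('b')(g), 0))) = Mul(-24, Mul(Rational(1, 9), Add(Mul(2, -3, Pow(Add(-1, -3), -1)), 0))) = Mul(-24, Mul(Rational(1, 9), Add(Mul(2, -3, Pow(-4, -1)), 0))) = Mul(-24, Mul(Rational(1, 9), Add(Mul(2, -3, Rational(-1, 4)), 0))) = Mul(-24, Mul(Rational(1, 9), Add(Rational(3, 2), 0))) = Mul(-24, Mul(Rational(1, 9), Rational(3, 2))) = Mul(-24, Rational(1, 6)) = -4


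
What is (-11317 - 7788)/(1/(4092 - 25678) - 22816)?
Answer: 412400530/492506177 ≈ 0.83735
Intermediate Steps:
(-11317 - 7788)/(1/(4092 - 25678) - 22816) = -19105/(1/(-21586) - 22816) = -19105/(-1/21586 - 22816) = -19105/(-492506177/21586) = -19105*(-21586/492506177) = 412400530/492506177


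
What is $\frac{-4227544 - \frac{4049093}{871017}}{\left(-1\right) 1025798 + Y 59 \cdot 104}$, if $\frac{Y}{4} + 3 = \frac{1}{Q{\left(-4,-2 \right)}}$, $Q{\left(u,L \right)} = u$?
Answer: $\frac{3682266741341}{962966780622} \approx 3.8239$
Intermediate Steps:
$Y = -13$ ($Y = -12 + \frac{4}{-4} = -12 + 4 \left(- \frac{1}{4}\right) = -12 - 1 = -13$)
$\frac{-4227544 - \frac{4049093}{871017}}{\left(-1\right) 1025798 + Y 59 \cdot 104} = \frac{-4227544 - \frac{4049093}{871017}}{\left(-1\right) 1025798 + \left(-13\right) 59 \cdot 104} = \frac{-4227544 - \frac{4049093}{871017}}{-1025798 - 79768} = - \frac{3682266741341}{871017 \left(-1105566\right)} = \left(- \frac{3682266741341}{871017}\right) \left(- \frac{1}{1105566}\right) = \frac{3682266741341}{962966780622}$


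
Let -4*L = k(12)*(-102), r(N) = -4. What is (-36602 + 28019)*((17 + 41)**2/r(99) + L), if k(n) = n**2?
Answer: -24298473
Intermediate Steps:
L = 3672 (L = -12**2*(-102)/4 = -36*(-102) = -1/4*(-14688) = 3672)
(-36602 + 28019)*((17 + 41)**2/r(99) + L) = (-36602 + 28019)*((17 + 41)**2/(-4) + 3672) = -8583*(58**2*(-1/4) + 3672) = -8583*(3364*(-1/4) + 3672) = -8583*(-841 + 3672) = -8583*2831 = -24298473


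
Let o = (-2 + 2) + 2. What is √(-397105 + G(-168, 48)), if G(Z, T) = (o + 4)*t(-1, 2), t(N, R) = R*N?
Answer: I*√397117 ≈ 630.17*I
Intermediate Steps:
t(N, R) = N*R
o = 2 (o = 0 + 2 = 2)
G(Z, T) = -12 (G(Z, T) = (2 + 4)*(-1*2) = 6*(-2) = -12)
√(-397105 + G(-168, 48)) = √(-397105 - 12) = √(-397117) = I*√397117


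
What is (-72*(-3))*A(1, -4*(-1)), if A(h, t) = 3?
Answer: 648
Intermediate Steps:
(-72*(-3))*A(1, -4*(-1)) = -72*(-3)*3 = 216*3 = 648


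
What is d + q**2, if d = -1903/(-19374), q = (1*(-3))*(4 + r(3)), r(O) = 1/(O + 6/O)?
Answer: 76942981/484350 ≈ 158.86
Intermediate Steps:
q = -63/5 (q = (1*(-3))*(4 + 3/(6 + 3**2)) = -3*(4 + 3/(6 + 9)) = -3*(4 + 3/15) = -3*(4 + 3*(1/15)) = -3*(4 + 1/5) = -3*21/5 = -63/5 ≈ -12.600)
d = 1903/19374 (d = -1903*(-1/19374) = 1903/19374 ≈ 0.098224)
d + q**2 = 1903/19374 + (-63/5)**2 = 1903/19374 + 3969/25 = 76942981/484350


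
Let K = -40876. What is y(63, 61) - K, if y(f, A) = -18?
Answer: 40858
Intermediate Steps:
y(63, 61) - K = -18 - 1*(-40876) = -18 + 40876 = 40858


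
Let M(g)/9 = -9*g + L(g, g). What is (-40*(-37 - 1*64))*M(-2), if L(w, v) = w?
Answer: 581760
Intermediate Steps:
M(g) = -72*g (M(g) = 9*(-9*g + g) = 9*(-8*g) = -72*g)
(-40*(-37 - 1*64))*M(-2) = (-40*(-37 - 1*64))*(-72*(-2)) = -40*(-37 - 64)*144 = -40*(-101)*144 = 4040*144 = 581760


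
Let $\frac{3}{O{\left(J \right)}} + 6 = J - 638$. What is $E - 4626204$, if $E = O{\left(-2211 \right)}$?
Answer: $- \frac{13207812423}{2855} \approx -4.6262 \cdot 10^{6}$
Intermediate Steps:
$O{\left(J \right)} = \frac{3}{-644 + J}$ ($O{\left(J \right)} = \frac{3}{-6 + \left(J - 638\right)} = \frac{3}{-6 + \left(-638 + J\right)} = \frac{3}{-644 + J}$)
$E = - \frac{3}{2855}$ ($E = \frac{3}{-644 - 2211} = \frac{3}{-2855} = 3 \left(- \frac{1}{2855}\right) = - \frac{3}{2855} \approx -0.0010508$)
$E - 4626204 = - \frac{3}{2855} - 4626204 = - \frac{13207812423}{2855}$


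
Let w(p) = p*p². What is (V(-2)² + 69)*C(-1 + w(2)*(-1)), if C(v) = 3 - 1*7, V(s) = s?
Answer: -292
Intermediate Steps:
w(p) = p³
C(v) = -4 (C(v) = 3 - 7 = -4)
(V(-2)² + 69)*C(-1 + w(2)*(-1)) = ((-2)² + 69)*(-4) = (4 + 69)*(-4) = 73*(-4) = -292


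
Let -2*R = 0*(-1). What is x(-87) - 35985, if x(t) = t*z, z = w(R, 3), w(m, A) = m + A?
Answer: -36246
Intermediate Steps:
R = 0 (R = -0*(-1) = -½*0 = 0)
w(m, A) = A + m
z = 3 (z = 3 + 0 = 3)
x(t) = 3*t (x(t) = t*3 = 3*t)
x(-87) - 35985 = 3*(-87) - 35985 = -261 - 35985 = -36246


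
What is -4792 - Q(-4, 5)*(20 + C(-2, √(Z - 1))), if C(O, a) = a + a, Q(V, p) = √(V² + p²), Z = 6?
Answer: -4792 - 2*√41*(10 + √5) ≈ -4948.7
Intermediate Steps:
C(O, a) = 2*a
-4792 - Q(-4, 5)*(20 + C(-2, √(Z - 1))) = -4792 - √((-4)² + 5²)*(20 + 2*√(6 - 1)) = -4792 - √(16 + 25)*(20 + 2*√5) = -4792 - √41*(20 + 2*√5)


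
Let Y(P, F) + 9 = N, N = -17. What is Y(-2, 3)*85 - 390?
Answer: -2600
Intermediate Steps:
Y(P, F) = -26 (Y(P, F) = -9 - 17 = -26)
Y(-2, 3)*85 - 390 = -26*85 - 390 = -2210 - 390 = -2600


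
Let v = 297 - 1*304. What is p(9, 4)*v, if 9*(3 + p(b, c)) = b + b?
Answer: 7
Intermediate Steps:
p(b, c) = -3 + 2*b/9 (p(b, c) = -3 + (b + b)/9 = -3 + (2*b)/9 = -3 + 2*b/9)
v = -7 (v = 297 - 304 = -7)
p(9, 4)*v = (-3 + (2/9)*9)*(-7) = (-3 + 2)*(-7) = -1*(-7) = 7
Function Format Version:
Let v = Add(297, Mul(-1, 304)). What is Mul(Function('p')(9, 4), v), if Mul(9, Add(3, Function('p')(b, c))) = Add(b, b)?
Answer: 7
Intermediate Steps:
Function('p')(b, c) = Add(-3, Mul(Rational(2, 9), b)) (Function('p')(b, c) = Add(-3, Mul(Rational(1, 9), Add(b, b))) = Add(-3, Mul(Rational(1, 9), Mul(2, b))) = Add(-3, Mul(Rational(2, 9), b)))
v = -7 (v = Add(297, -304) = -7)
Mul(Function('p')(9, 4), v) = Mul(Add(-3, Mul(Rational(2, 9), 9)), -7) = Mul(Add(-3, 2), -7) = Mul(-1, -7) = 7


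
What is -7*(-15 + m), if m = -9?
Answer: 168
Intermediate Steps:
-7*(-15 + m) = -7*(-15 - 9) = -7*(-24) = 168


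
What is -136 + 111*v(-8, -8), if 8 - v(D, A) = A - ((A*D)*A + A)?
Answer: -56080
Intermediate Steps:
v(D, A) = 8 + D*A**2 (v(D, A) = 8 - (A - ((A*D)*A + A)) = 8 - (A - (D*A**2 + A)) = 8 - (A - (A + D*A**2)) = 8 - (A + (-A - D*A**2)) = 8 - (-1)*D*A**2 = 8 + D*A**2)
-136 + 111*v(-8, -8) = -136 + 111*(8 - 8*(-8)**2) = -136 + 111*(8 - 8*64) = -136 + 111*(8 - 512) = -136 + 111*(-504) = -136 - 55944 = -56080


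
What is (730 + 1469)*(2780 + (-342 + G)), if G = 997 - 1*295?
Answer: 6904860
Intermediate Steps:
G = 702 (G = 997 - 295 = 702)
(730 + 1469)*(2780 + (-342 + G)) = (730 + 1469)*(2780 + (-342 + 702)) = 2199*(2780 + 360) = 2199*3140 = 6904860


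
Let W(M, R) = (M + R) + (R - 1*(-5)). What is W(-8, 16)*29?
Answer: 841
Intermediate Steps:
W(M, R) = 5 + M + 2*R (W(M, R) = (M + R) + (R + 5) = (M + R) + (5 + R) = 5 + M + 2*R)
W(-8, 16)*29 = (5 - 8 + 2*16)*29 = (5 - 8 + 32)*29 = 29*29 = 841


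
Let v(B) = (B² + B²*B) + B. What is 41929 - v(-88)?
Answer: 715745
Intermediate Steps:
v(B) = B + B² + B³ (v(B) = (B² + B³) + B = B + B² + B³)
41929 - v(-88) = 41929 - (-88)*(1 - 88 + (-88)²) = 41929 - (-88)*(1 - 88 + 7744) = 41929 - (-88)*7657 = 41929 - 1*(-673816) = 41929 + 673816 = 715745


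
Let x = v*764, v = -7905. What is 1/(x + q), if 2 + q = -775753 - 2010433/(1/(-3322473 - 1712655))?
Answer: 1/10122780675249 ≈ 9.8787e-14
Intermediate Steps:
x = -6039420 (x = -7905*764 = -6039420)
q = 10122786714669 (q = -2 + (-775753 - 2010433/(1/(-3322473 - 1712655))) = -2 + (-775753 - 2010433/(1/(-5035128))) = -2 + (-775753 - 2010433/(-1/5035128)) = -2 + (-775753 - 2010433*(-5035128)) = -2 + (-775753 - 1*(-10122787490424)) = -2 + (-775753 + 10122787490424) = -2 + 10122786714671 = 10122786714669)
1/(x + q) = 1/(-6039420 + 10122786714669) = 1/10122780675249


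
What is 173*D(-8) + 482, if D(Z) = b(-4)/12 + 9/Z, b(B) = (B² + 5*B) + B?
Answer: 4129/24 ≈ 172.04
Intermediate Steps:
b(B) = B² + 6*B
D(Z) = -⅔ + 9/Z (D(Z) = -4*(6 - 4)/12 + 9/Z = -4*2*(1/12) + 9/Z = -8*1/12 + 9/Z = -⅔ + 9/Z)
173*D(-8) + 482 = 173*(-⅔ + 9/(-8)) + 482 = 173*(-⅔ + 9*(-⅛)) + 482 = 173*(-⅔ - 9/8) + 482 = 173*(-43/24) + 482 = -7439/24 + 482 = 4129/24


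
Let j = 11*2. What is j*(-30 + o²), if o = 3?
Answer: -462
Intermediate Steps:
j = 22
j*(-30 + o²) = 22*(-30 + 3²) = 22*(-30 + 9) = 22*(-21) = -462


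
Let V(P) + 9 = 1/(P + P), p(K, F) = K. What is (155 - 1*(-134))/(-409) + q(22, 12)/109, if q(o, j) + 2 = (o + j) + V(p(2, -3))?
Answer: -87967/178324 ≈ -0.49330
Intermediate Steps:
V(P) = -9 + 1/(2*P) (V(P) = -9 + 1/(P + P) = -9 + 1/(2*P))
q(o, j) = -43/4 + j + o (q(o, j) = -2 + ((o + j) + (-9 + (1/2)/2)) = -2 + ((j + o) + (-9 + (1/2)*(1/2))) = -2 + ((j + o) + (-9 + 1/4)) = -2 + ((j + o) - 35/4) = -2 + (-35/4 + j + o) = -43/4 + j + o)
(155 - 1*(-134))/(-409) + q(22, 12)/109 = (155 - 1*(-134))/(-409) + (-43/4 + 12 + 22)/109 = (155 + 134)*(-1/409) + (93/4)*(1/109) = 289*(-1/409) + 93/436 = -289/409 + 93/436 = -87967/178324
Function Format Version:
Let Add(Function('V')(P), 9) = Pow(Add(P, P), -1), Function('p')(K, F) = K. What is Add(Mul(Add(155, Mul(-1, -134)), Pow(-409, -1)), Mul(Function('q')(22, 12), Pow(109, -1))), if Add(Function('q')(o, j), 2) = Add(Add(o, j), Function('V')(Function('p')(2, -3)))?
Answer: Rational(-87967, 178324) ≈ -0.49330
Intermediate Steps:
Function('V')(P) = Add(-9, Mul(Rational(1, 2), Pow(P, -1))) (Function('V')(P) = Add(-9, Pow(Add(P, P), -1)) = Add(-9, Pow(Mul(2, P), -1)) = Add(-9, Mul(Rational(1, 2), Pow(P, -1))))
Function('q')(o, j) = Add(Rational(-43, 4), j, o) (Function('q')(o, j) = Add(-2, Add(Add(o, j), Add(-9, Mul(Rational(1, 2), Pow(2, -1))))) = Add(-2, Add(Add(j, o), Add(-9, Mul(Rational(1, 2), Rational(1, 2))))) = Add(-2, Add(Add(j, o), Add(-9, Rational(1, 4)))) = Add(-2, Add(Add(j, o), Rational(-35, 4))) = Add(-2, Add(Rational(-35, 4), j, o)) = Add(Rational(-43, 4), j, o))
Add(Mul(Add(155, Mul(-1, -134)), Pow(-409, -1)), Mul(Function('q')(22, 12), Pow(109, -1))) = Add(Mul(Add(155, Mul(-1, -134)), Pow(-409, -1)), Mul(Add(Rational(-43, 4), 12, 22), Pow(109, -1))) = Add(Mul(Add(155, 134), Rational(-1, 409)), Mul(Rational(93, 4), Rational(1, 109))) = Add(Mul(289, Rational(-1, 409)), Rational(93, 436)) = Add(Rational(-289, 409), Rational(93, 436)) = Rational(-87967, 178324)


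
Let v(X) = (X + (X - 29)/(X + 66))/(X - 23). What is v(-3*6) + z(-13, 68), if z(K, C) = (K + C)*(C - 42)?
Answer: 2815151/1968 ≈ 1430.5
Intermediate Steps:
z(K, C) = (-42 + C)*(C + K) (z(K, C) = (C + K)*(-42 + C) = (-42 + C)*(C + K))
v(X) = (X + (-29 + X)/(66 + X))/(-23 + X)
v(-3*6) + z(-13, 68) = (-29 + (-3*6)² + 67*(-3*6))/(-1518 + (-3*6)² + 43*(-3*6)) + (68² - 42*68 - 42*(-13) + 68*(-13)) = (-29 + (-18)² + 67*(-18))/(-1518 + (-18)² + 43*(-18)) + (4624 - 2856 + 546 - 884) = (-29 + 324 - 1206)/(-1518 + 324 - 774) + 1430 = -911/(-1968) + 1430 = -1/1968*(-911) + 1430 = 911/1968 + 1430 = 2815151/1968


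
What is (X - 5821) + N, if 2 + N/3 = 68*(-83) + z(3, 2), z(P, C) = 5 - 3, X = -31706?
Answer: -54459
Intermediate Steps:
z(P, C) = 2
N = -16932 (N = -6 + 3*(68*(-83) + 2) = -6 + 3*(-5644 + 2) = -6 + 3*(-5642) = -6 - 16926 = -16932)
(X - 5821) + N = (-31706 - 5821) - 16932 = -37527 - 16932 = -54459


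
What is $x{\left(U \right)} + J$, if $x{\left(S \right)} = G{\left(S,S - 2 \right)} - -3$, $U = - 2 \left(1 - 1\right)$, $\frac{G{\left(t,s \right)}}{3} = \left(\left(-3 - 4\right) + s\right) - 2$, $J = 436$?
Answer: $406$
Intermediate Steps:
$G{\left(t,s \right)} = -27 + 3 s$ ($G{\left(t,s \right)} = 3 \left(\left(\left(-3 - 4\right) + s\right) - 2\right) = 3 \left(\left(-7 + s\right) - 2\right) = 3 \left(-9 + s\right) = -27 + 3 s$)
$U = 0$ ($U = \left(-2\right) 0 = 0$)
$x{\left(S \right)} = -30 + 3 S$ ($x{\left(S \right)} = \left(-27 + 3 \left(S - 2\right)\right) - -3 = \left(-27 + 3 \left(-2 + S\right)\right) + 3 = \left(-27 + \left(-6 + 3 S\right)\right) + 3 = \left(-33 + 3 S\right) + 3 = -30 + 3 S$)
$x{\left(U \right)} + J = \left(-30 + 3 \cdot 0\right) + 436 = \left(-30 + 0\right) + 436 = -30 + 436 = 406$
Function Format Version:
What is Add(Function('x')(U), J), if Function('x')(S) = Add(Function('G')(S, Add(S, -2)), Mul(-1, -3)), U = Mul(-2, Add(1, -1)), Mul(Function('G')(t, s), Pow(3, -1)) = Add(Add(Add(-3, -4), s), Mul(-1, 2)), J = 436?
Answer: 406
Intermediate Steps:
Function('G')(t, s) = Add(-27, Mul(3, s)) (Function('G')(t, s) = Mul(3, Add(Add(Add(-3, -4), s), Mul(-1, 2))) = Mul(3, Add(Add(-7, s), -2)) = Mul(3, Add(-9, s)) = Add(-27, Mul(3, s)))
U = 0 (U = Mul(-2, 0) = 0)
Function('x')(S) = Add(-30, Mul(3, S)) (Function('x')(S) = Add(Add(-27, Mul(3, Add(S, -2))), Mul(-1, -3)) = Add(Add(-27, Mul(3, Add(-2, S))), 3) = Add(Add(-27, Add(-6, Mul(3, S))), 3) = Add(Add(-33, Mul(3, S)), 3) = Add(-30, Mul(3, S)))
Add(Function('x')(U), J) = Add(Add(-30, Mul(3, 0)), 436) = Add(Add(-30, 0), 436) = Add(-30, 436) = 406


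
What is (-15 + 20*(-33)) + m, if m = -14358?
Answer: -15033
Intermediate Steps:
(-15 + 20*(-33)) + m = (-15 + 20*(-33)) - 14358 = (-15 - 660) - 14358 = -675 - 14358 = -15033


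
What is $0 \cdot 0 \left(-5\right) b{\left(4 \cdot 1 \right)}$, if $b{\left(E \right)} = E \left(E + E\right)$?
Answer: $0$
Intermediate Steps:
$b{\left(E \right)} = 2 E^{2}$ ($b{\left(E \right)} = E 2 E = 2 E^{2}$)
$0 \cdot 0 \left(-5\right) b{\left(4 \cdot 1 \right)} = 0 \cdot 0 \left(-5\right) 2 \left(4 \cdot 1\right)^{2} = 0 \left(-5\right) 2 \cdot 4^{2} = 0 \cdot 2 \cdot 16 = 0 \cdot 32 = 0$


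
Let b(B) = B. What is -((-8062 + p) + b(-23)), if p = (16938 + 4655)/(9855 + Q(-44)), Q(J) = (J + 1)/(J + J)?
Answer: 7010082871/867283 ≈ 8082.8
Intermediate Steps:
Q(J) = (1 + J)/(2*J) (Q(J) = (1 + J)/((2*J)) = (1 + J)*(1/(2*J)) = (1 + J)/(2*J))
p = 1900184/867283 (p = (16938 + 4655)/(9855 + (½)*(1 - 44)/(-44)) = 21593/(9855 + (½)*(-1/44)*(-43)) = 21593/(9855 + 43/88) = 21593/(867283/88) = 21593*(88/867283) = 1900184/867283 ≈ 2.1910)
-((-8062 + p) + b(-23)) = -((-8062 + 1900184/867283) - 23) = -(-6990135362/867283 - 23) = -1*(-7010082871/867283) = 7010082871/867283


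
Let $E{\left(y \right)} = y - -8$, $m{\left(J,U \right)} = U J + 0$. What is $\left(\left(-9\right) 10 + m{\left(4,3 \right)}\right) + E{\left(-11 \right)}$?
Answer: $-81$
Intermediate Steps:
$m{\left(J,U \right)} = J U$ ($m{\left(J,U \right)} = J U + 0 = J U$)
$E{\left(y \right)} = 8 + y$ ($E{\left(y \right)} = y + 8 = 8 + y$)
$\left(\left(-9\right) 10 + m{\left(4,3 \right)}\right) + E{\left(-11 \right)} = \left(\left(-9\right) 10 + 4 \cdot 3\right) + \left(8 - 11\right) = \left(-90 + 12\right) - 3 = -78 - 3 = -81$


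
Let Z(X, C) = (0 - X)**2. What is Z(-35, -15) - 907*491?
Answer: -444112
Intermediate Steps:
Z(X, C) = X**2 (Z(X, C) = (-X)**2 = X**2)
Z(-35, -15) - 907*491 = (-35)**2 - 907*491 = 1225 - 445337 = -444112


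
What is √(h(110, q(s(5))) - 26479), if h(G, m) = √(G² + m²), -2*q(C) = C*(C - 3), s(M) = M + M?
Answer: √(-26479 + 5*√533) ≈ 162.37*I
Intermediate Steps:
s(M) = 2*M
q(C) = -C*(-3 + C)/2 (q(C) = -C*(C - 3)/2 = -C*(-3 + C)/2)
√(h(110, q(s(5))) - 26479) = √(√(110² + ((2*5)*(3 - 2*5)/2)²) - 26479) = √(√(12100 + ((½)*10*(3 - 1*10))²) - 26479) = √(√(12100 + ((½)*10*(3 - 10))²) - 26479) = √(√(12100 + ((½)*10*(-7))²) - 26479) = √(√(12100 + (-35)²) - 26479) = √(√(12100 + 1225) - 26479) = √(√13325 - 26479) = √(5*√533 - 26479) = √(-26479 + 5*√533)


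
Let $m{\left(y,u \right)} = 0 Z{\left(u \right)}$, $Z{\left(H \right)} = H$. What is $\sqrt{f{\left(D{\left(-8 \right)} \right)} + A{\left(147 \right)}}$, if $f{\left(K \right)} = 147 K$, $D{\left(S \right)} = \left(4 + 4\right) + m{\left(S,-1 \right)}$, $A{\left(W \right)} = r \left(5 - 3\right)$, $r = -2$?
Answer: $2 \sqrt{293} \approx 34.234$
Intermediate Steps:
$A{\left(W \right)} = -4$ ($A{\left(W \right)} = - 2 \left(5 - 3\right) = \left(-2\right) 2 = -4$)
$m{\left(y,u \right)} = 0$ ($m{\left(y,u \right)} = 0 u = 0$)
$D{\left(S \right)} = 8$ ($D{\left(S \right)} = \left(4 + 4\right) + 0 = 8 + 0 = 8$)
$\sqrt{f{\left(D{\left(-8 \right)} \right)} + A{\left(147 \right)}} = \sqrt{147 \cdot 8 - 4} = \sqrt{1176 - 4} = \sqrt{1172} = 2 \sqrt{293}$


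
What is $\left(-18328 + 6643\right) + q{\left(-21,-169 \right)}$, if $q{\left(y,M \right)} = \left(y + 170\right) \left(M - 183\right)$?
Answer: $-64133$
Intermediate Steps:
$q{\left(y,M \right)} = \left(-183 + M\right) \left(170 + y\right)$ ($q{\left(y,M \right)} = \left(170 + y\right) \left(-183 + M\right) = \left(-183 + M\right) \left(170 + y\right)$)
$\left(-18328 + 6643\right) + q{\left(-21,-169 \right)} = \left(-18328 + 6643\right) - 52448 = -11685 + \left(-31110 + 3843 - 28730 + 3549\right) = -11685 - 52448 = -64133$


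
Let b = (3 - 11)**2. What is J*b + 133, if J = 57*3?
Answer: 11077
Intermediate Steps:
b = 64 (b = (-8)**2 = 64)
J = 171
J*b + 133 = 171*64 + 133 = 10944 + 133 = 11077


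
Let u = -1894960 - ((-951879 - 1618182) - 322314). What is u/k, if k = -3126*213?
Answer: -997415/665838 ≈ -1.4980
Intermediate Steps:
k = -665838
u = 997415 (u = -1894960 - (-2570061 - 322314) = -1894960 - 1*(-2892375) = -1894960 + 2892375 = 997415)
u/k = 997415/(-665838) = 997415*(-1/665838) = -997415/665838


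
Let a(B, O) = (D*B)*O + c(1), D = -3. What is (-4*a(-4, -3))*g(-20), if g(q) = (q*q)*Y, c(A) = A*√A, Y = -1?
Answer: -56000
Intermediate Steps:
c(A) = A^(3/2)
a(B, O) = 1 - 3*B*O (a(B, O) = (-3*B)*O + 1^(3/2) = -3*B*O + 1 = 1 - 3*B*O)
g(q) = -q² (g(q) = (q*q)*(-1) = q²*(-1) = -q²)
(-4*a(-4, -3))*g(-20) = (-4*(1 - 3*(-4)*(-3)))*(-1*(-20)²) = (-4*(1 - 36))*(-1*400) = -4*(-35)*(-400) = 140*(-400) = -56000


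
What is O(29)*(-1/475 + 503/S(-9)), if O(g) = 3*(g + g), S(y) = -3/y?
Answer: 124718676/475 ≈ 2.6257e+5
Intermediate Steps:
O(g) = 6*g (O(g) = 3*(2*g) = 6*g)
O(29)*(-1/475 + 503/S(-9)) = (6*29)*(-1/475 + 503/((-3/(-9)))) = 174*(-1*1/475 + 503/((-3*(-⅑)))) = 174*(-1/475 + 503/(⅓)) = 174*(-1/475 + 503*3) = 174*(-1/475 + 1509) = 174*(716774/475) = 124718676/475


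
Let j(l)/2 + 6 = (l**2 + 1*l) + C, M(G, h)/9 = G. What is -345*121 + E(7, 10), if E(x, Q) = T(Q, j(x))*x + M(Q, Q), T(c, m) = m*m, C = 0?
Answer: 28345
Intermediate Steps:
M(G, h) = 9*G
j(l) = -12 + 2*l + 2*l**2 (j(l) = -12 + 2*((l**2 + 1*l) + 0) = -12 + 2*((l**2 + l) + 0) = -12 + 2*((l + l**2) + 0) = -12 + 2*(l + l**2) = -12 + (2*l + 2*l**2) = -12 + 2*l + 2*l**2)
T(c, m) = m**2
E(x, Q) = 9*Q + x*(-12 + 2*x + 2*x**2)**2 (E(x, Q) = (-12 + 2*x + 2*x**2)**2*x + 9*Q = x*(-12 + 2*x + 2*x**2)**2 + 9*Q = 9*Q + x*(-12 + 2*x + 2*x**2)**2)
-345*121 + E(7, 10) = -345*121 + (9*10 + 4*7*(-6 + 7 + 7**2)**2) = -41745 + (90 + 4*7*(-6 + 7 + 49)**2) = -41745 + (90 + 4*7*50**2) = -41745 + (90 + 4*7*2500) = -41745 + (90 + 70000) = -41745 + 70090 = 28345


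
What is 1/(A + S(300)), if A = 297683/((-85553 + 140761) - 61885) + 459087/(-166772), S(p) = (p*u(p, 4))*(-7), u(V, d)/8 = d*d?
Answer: -1113536644/299371360420375 ≈ -3.7196e-6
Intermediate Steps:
u(V, d) = 8*d² (u(V, d) = 8*(d*d) = 8*d²)
S(p) = -896*p (S(p) = (p*(8*4²))*(-7) = (p*(8*16))*(-7) = (p*128)*(-7) = (128*p)*(-7) = -896*p)
A = -52710513175/1113536644 (A = 297683/(55208 - 61885) + 459087*(-1/166772) = 297683/(-6677) - 459087/166772 = 297683*(-1/6677) - 459087/166772 = -297683/6677 - 459087/166772 = -52710513175/1113536644 ≈ -47.336)
1/(A + S(300)) = 1/(-52710513175/1113536644 - 896*300) = 1/(-52710513175/1113536644 - 268800) = 1/(-299371360420375/1113536644) = -1113536644/299371360420375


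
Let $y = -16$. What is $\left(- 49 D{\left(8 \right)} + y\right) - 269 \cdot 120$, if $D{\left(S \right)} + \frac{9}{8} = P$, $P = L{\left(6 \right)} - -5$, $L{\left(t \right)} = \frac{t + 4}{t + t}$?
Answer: $- \frac{780641}{24} \approx -32527.0$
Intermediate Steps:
$L{\left(t \right)} = \frac{4 + t}{2 t}$
$P = \frac{35}{6}$ ($P = \frac{4 + 6}{2 \cdot 6} - -5 = \frac{1}{2} \cdot \frac{1}{6} \cdot 10 + 5 = \frac{5}{6} + 5 = \frac{35}{6} \approx 5.8333$)
$D{\left(S \right)} = \frac{113}{24}$ ($D{\left(S \right)} = - \frac{9}{8} + \frac{35}{6} = \frac{113}{24}$)
$\left(- 49 D{\left(8 \right)} + y\right) - 269 \cdot 120 = \left(\left(-49\right) \frac{113}{24} - 16\right) - 269 \cdot 120 = \left(- \frac{5537}{24} - 16\right) - 32280 = - \frac{5921}{24} - 32280 = - \frac{780641}{24}$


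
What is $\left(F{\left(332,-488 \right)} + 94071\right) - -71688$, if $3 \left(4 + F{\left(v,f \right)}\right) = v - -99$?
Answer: $\frac{497696}{3} \approx 1.659 \cdot 10^{5}$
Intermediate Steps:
$F{\left(v,f \right)} = 29 + \frac{v}{3}$ ($F{\left(v,f \right)} = -4 + \frac{v - -99}{3} = -4 + \frac{v + 99}{3} = -4 + \frac{99 + v}{3} = -4 + \left(33 + \frac{v}{3}\right) = 29 + \frac{v}{3}$)
$\left(F{\left(332,-488 \right)} + 94071\right) - -71688 = \left(\left(29 + \frac{1}{3} \cdot 332\right) + 94071\right) - -71688 = \left(\left(29 + \frac{332}{3}\right) + 94071\right) + 71688 = \left(\frac{419}{3} + 94071\right) + 71688 = \frac{282632}{3} + 71688 = \frac{497696}{3}$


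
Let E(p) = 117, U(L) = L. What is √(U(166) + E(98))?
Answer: √283 ≈ 16.823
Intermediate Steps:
√(U(166) + E(98)) = √(166 + 117) = √283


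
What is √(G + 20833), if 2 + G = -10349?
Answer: √10482 ≈ 102.38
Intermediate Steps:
G = -10351 (G = -2 - 10349 = -10351)
√(G + 20833) = √(-10351 + 20833) = √10482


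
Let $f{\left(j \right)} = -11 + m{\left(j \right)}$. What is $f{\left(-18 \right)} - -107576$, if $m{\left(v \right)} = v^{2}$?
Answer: $107889$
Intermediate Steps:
$f{\left(j \right)} = -11 + j^{2}$
$f{\left(-18 \right)} - -107576 = \left(-11 + \left(-18\right)^{2}\right) - -107576 = \left(-11 + 324\right) + 107576 = 313 + 107576 = 107889$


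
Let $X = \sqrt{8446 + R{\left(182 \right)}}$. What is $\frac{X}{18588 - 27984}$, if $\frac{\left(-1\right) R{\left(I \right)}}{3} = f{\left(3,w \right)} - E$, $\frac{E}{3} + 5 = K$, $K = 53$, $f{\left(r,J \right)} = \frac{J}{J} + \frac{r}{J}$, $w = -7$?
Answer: $- \frac{\sqrt{434938}}{65772} \approx -0.010027$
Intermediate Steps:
$f{\left(r,J \right)} = 1 + \frac{r}{J}$
$E = 144$ ($E = -15 + 3 \cdot 53 = -15 + 159 = 144$)
$R{\left(I \right)} = \frac{3012}{7}$ ($R{\left(I \right)} = - 3 \left(\frac{-7 + 3}{-7} - 144\right) = - 3 \left(\left(- \frac{1}{7}\right) \left(-4\right) - 144\right) = - 3 \left(\frac{4}{7} - 144\right) = \left(-3\right) \left(- \frac{1004}{7}\right) = \frac{3012}{7}$)
$X = \frac{\sqrt{434938}}{7}$ ($X = \sqrt{8446 + \frac{3012}{7}} = \sqrt{\frac{62134}{7}} = \frac{\sqrt{434938}}{7} \approx 94.214$)
$\frac{X}{18588 - 27984} = \frac{\frac{1}{7} \sqrt{434938}}{18588 - 27984} = \frac{\frac{1}{7} \sqrt{434938}}{-9396} = \frac{\sqrt{434938}}{7} \left(- \frac{1}{9396}\right) = - \frac{\sqrt{434938}}{65772}$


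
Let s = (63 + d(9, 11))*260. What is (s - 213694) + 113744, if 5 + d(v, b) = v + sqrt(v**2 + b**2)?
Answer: -82530 + 260*sqrt(202) ≈ -78835.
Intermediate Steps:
d(v, b) = -5 + v + sqrt(b**2 + v**2) (d(v, b) = -5 + (v + sqrt(v**2 + b**2)) = -5 + (v + sqrt(b**2 + v**2)) = -5 + v + sqrt(b**2 + v**2))
s = 17420 + 260*sqrt(202) (s = (63 + (-5 + 9 + sqrt(11**2 + 9**2)))*260 = (63 + (-5 + 9 + sqrt(121 + 81)))*260 = (63 + (-5 + 9 + sqrt(202)))*260 = (63 + (4 + sqrt(202)))*260 = (67 + sqrt(202))*260 = 17420 + 260*sqrt(202) ≈ 21115.)
(s - 213694) + 113744 = ((17420 + 260*sqrt(202)) - 213694) + 113744 = (-196274 + 260*sqrt(202)) + 113744 = -82530 + 260*sqrt(202)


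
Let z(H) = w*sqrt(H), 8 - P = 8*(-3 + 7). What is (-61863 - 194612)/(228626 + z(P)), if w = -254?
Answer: -5863685335/5227139626 - 6514465*I*sqrt(6)/2613569813 ≈ -1.1218 - 0.0061055*I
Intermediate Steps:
P = -24 (P = 8 - 8*(-3 + 7) = 8 - 8*4 = 8 - 1*32 = 8 - 32 = -24)
z(H) = -254*sqrt(H)
(-61863 - 194612)/(228626 + z(P)) = (-61863 - 194612)/(228626 - 508*I*sqrt(6)) = -256475/(228626 - 508*I*sqrt(6))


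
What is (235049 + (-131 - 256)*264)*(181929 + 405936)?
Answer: 78116089065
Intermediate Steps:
(235049 + (-131 - 256)*264)*(181929 + 405936) = (235049 - 387*264)*587865 = (235049 - 102168)*587865 = 132881*587865 = 78116089065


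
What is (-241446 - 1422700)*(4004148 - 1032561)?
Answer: -4945154619702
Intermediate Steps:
(-241446 - 1422700)*(4004148 - 1032561) = -1664146*2971587 = -4945154619702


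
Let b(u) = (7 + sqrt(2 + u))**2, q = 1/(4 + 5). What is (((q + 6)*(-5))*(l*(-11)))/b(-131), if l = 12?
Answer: 12100/(3*(7 + I*sqrt(129))**2) ≈ -10.184 - 20.242*I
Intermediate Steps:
q = 1/9 ≈ 0.11111
(((q + 6)*(-5))*(l*(-11)))/b(-131) = (((1/9 + 6)*(-5))*(12*(-11)))/((7 + sqrt(2 - 131))**2) = (((55/9)*(-5))*(-132))/((7 + sqrt(-129))**2) = (-275/9*(-132))/((7 + I*sqrt(129))**2) = 12100/(3*(7 + I*sqrt(129))**2)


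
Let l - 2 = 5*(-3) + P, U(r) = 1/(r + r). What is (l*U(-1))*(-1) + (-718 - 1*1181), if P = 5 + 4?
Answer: -1901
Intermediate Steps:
P = 9
U(r) = 1/(2*r)
l = -4 (l = 2 + (5*(-3) + 9) = 2 + (-15 + 9) = 2 - 6 = -4)
(l*U(-1))*(-1) + (-718 - 1*1181) = -2/(-1)*(-1) + (-718 - 1*1181) = -2*(-1)*(-1) + (-718 - 1181) = -4*(-1/2)*(-1) - 1899 = 2*(-1) - 1899 = -2 - 1899 = -1901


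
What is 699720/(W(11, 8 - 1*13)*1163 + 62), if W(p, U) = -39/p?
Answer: -1539384/8935 ≈ -172.29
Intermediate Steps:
699720/(W(11, 8 - 1*13)*1163 + 62) = 699720/(-39/11*1163 + 62) = 699720/(-45357/11 + 62) = 699720/(-44675/11) = 699720*(-11/44675) = -1539384/8935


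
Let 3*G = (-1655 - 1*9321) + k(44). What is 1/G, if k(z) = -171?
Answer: -3/11147 ≈ -0.00026913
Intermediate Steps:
G = -11147/3 (G = ((-1655 - 1*9321) - 171)/3 = ((-1655 - 9321) - 171)/3 = (-10976 - 171)/3 = (⅓)*(-11147) = -11147/3 ≈ -3715.7)
1/G = 1/(-11147/3) = -3/11147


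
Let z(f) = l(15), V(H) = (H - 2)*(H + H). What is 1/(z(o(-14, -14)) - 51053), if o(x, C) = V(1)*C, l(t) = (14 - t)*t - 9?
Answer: -1/51077 ≈ -1.9578e-5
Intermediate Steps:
V(H) = 2*H*(-2 + H) (V(H) = (-2 + H)*(2*H) = 2*H*(-2 + H))
l(t) = -9 + t*(14 - t) (l(t) = t*(14 - t) - 9 = -9 + t*(14 - t))
o(x, C) = -2*C (o(x, C) = (2*1*(-2 + 1))*C = (2*1*(-1))*C = -2*C)
z(f) = -24 (z(f) = -9 - 1*15**2 + 14*15 = -9 - 1*225 + 210 = -9 - 225 + 210 = -24)
1/(z(o(-14, -14)) - 51053) = 1/(-24 - 51053) = 1/(-51077) = -1/51077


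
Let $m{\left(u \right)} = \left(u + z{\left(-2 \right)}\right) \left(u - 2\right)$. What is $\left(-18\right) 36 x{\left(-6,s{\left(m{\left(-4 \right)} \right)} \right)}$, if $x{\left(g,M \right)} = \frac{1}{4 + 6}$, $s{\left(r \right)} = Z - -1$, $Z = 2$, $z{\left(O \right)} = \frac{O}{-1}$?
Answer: $- \frac{324}{5} \approx -64.8$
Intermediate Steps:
$z{\left(O \right)} = - O$ ($z{\left(O \right)} = O \left(-1\right) = - O$)
$m{\left(u \right)} = \left(-2 + u\right) \left(2 + u\right)$ ($m{\left(u \right)} = \left(u - -2\right) \left(u - 2\right) = \left(u + 2\right) \left(-2 + u\right) = \left(2 + u\right) \left(-2 + u\right) = \left(-2 + u\right) \left(2 + u\right)$)
$s{\left(r \right)} = 3$ ($s{\left(r \right)} = 2 - -1 = 2 + 1 = 3$)
$x{\left(g,M \right)} = \frac{1}{10}$
$\left(-18\right) 36 x{\left(-6,s{\left(m{\left(-4 \right)} \right)} \right)} = \left(-18\right) 36 \cdot \frac{1}{10} = \left(-648\right) \frac{1}{10} = - \frac{324}{5}$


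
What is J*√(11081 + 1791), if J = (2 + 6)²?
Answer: 128*√3218 ≈ 7261.1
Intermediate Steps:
J = 64 (J = 8² = 64)
J*√(11081 + 1791) = 64*√(11081 + 1791) = 64*√12872 = 64*(2*√3218) = 128*√3218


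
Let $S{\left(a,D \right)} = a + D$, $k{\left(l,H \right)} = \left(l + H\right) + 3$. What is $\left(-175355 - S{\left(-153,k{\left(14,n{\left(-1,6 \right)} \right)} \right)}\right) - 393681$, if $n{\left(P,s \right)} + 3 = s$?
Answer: $-568903$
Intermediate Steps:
$n{\left(P,s \right)} = -3 + s$
$k{\left(l,H \right)} = 3 + H + l$ ($k{\left(l,H \right)} = \left(H + l\right) + 3 = 3 + H + l$)
$S{\left(a,D \right)} = D + a$
$\left(-175355 - S{\left(-153,k{\left(14,n{\left(-1,6 \right)} \right)} \right)}\right) - 393681 = \left(-175355 - \left(\left(3 + \left(-3 + 6\right) + 14\right) - 153\right)\right) - 393681 = \left(-175355 - \left(\left(3 + 3 + 14\right) - 153\right)\right) - 393681 = \left(-175355 - \left(20 - 153\right)\right) - 393681 = \left(-175355 - -133\right) - 393681 = \left(-175355 + 133\right) - 393681 = -175222 - 393681 = -568903$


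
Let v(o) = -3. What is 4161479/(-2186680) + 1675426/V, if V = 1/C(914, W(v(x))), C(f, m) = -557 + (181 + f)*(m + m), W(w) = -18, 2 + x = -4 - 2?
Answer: -146460557759270839/2186680 ≈ -6.6979e+10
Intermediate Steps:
x = -8 (x = -2 + (-4 - 2) = -2 - 6 = -8)
C(f, m) = -557 + 2*m*(181 + f) (C(f, m) = -557 + (181 + f)*(2*m) = -557 + 2*m*(181 + f))
V = -1/39977 (V = 1/(-557 + 362*(-18) + 2*914*(-18)) = 1/(-557 - 6516 - 32904) = 1/(-39977) = -1/39977 ≈ -2.5014e-5)
4161479/(-2186680) + 1675426/V = 4161479/(-2186680) + 1675426/(-1/39977) = 4161479*(-1/2186680) + 1675426*(-39977) = -4161479/2186680 - 66978505202 = -146460557759270839/2186680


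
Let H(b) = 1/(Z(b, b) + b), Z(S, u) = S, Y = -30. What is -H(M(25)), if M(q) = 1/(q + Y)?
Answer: 5/2 ≈ 2.5000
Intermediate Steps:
M(q) = 1/(-30 + q) (M(q) = 1/(q - 30) = 1/(-30 + q))
H(b) = 1/(2*b) (H(b) = 1/(b + b) = 1/(2*b))
-H(M(25)) = -1/(2*(1/(-30 + 25))) = -1/(2*(1/(-5))) = -1/(2*(-1/5)) = -(-5)/2 = -1*(-5/2) = 5/2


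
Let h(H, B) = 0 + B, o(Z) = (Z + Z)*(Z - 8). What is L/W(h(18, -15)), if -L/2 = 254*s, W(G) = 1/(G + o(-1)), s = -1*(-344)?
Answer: -524256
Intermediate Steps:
o(Z) = 2*Z*(-8 + Z) (o(Z) = (2*Z)*(-8 + Z) = 2*Z*(-8 + Z))
s = 344
h(H, B) = B
W(G) = 1/(18 + G) (W(G) = 1/(G + 2*(-1)*(-8 - 1)) = 1/(G + 2*(-1)*(-9)) = 1/(G + 18) = 1/(18 + G))
L = -174752 (L = -508*344 = -2*87376 = -174752)
L/W(h(18, -15)) = -174752/(1/(18 - 15)) = -174752/(1/3) = -174752/⅓ = -174752*3 = -524256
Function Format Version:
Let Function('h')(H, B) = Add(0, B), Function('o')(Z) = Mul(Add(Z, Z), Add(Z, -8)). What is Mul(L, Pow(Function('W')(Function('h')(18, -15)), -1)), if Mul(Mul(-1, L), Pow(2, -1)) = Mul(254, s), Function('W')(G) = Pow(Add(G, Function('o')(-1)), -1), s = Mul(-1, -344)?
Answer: -524256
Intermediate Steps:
Function('o')(Z) = Mul(2, Z, Add(-8, Z)) (Function('o')(Z) = Mul(Mul(2, Z), Add(-8, Z)) = Mul(2, Z, Add(-8, Z)))
s = 344
Function('h')(H, B) = B
Function('W')(G) = Pow(Add(18, G), -1) (Function('W')(G) = Pow(Add(G, Mul(2, -1, Add(-8, -1))), -1) = Pow(Add(G, Mul(2, -1, -9)), -1) = Pow(Add(G, 18), -1) = Pow(Add(18, G), -1))
L = -174752 (L = Mul(-2, Mul(254, 344)) = Mul(-2, 87376) = -174752)
Mul(L, Pow(Function('W')(Function('h')(18, -15)), -1)) = Mul(-174752, Pow(Pow(Add(18, -15), -1), -1)) = Mul(-174752, Pow(Pow(3, -1), -1)) = Mul(-174752, Pow(Rational(1, 3), -1)) = Mul(-174752, 3) = -524256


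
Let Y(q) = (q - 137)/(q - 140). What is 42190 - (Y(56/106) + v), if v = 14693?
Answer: 67750197/2464 ≈ 27496.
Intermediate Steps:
Y(q) = (-137 + q)/(-140 + q)
42190 - (Y(56/106) + v) = 42190 - ((-137 + 56/106)/(-140 + 56/106) + 14693) = 42190 - ((-137 + 56*(1/106))/(-140 + 56*(1/106)) + 14693) = 42190 - ((-137 + 28/53)/(-140 + 28/53) + 14693) = 42190 - (-7233/53/(-7392/53) + 14693) = 42190 - (-53/7392*(-7233/53) + 14693) = 42190 - (2411/2464 + 14693) = 42190 - 1*36205963/2464 = 42190 - 36205963/2464 = 67750197/2464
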